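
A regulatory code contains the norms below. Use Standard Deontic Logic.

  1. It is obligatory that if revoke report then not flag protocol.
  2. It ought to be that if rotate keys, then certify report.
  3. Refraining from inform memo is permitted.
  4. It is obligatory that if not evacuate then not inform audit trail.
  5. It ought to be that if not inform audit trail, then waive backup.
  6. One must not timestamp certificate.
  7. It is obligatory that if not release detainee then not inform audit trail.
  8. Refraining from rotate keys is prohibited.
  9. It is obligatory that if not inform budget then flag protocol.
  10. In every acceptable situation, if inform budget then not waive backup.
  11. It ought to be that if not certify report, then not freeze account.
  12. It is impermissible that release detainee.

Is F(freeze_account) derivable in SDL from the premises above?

No

Premise 11 is O(¬certify_report → ¬freeze_account), but O(¬certify_report) is not derivable from the premises, so it does not yield O(¬freeze_account).
No other premise forces O(¬freeze_account). An ideal world satisfying every premise can still have freeze_account true, so F(freeze_account) is not derivable.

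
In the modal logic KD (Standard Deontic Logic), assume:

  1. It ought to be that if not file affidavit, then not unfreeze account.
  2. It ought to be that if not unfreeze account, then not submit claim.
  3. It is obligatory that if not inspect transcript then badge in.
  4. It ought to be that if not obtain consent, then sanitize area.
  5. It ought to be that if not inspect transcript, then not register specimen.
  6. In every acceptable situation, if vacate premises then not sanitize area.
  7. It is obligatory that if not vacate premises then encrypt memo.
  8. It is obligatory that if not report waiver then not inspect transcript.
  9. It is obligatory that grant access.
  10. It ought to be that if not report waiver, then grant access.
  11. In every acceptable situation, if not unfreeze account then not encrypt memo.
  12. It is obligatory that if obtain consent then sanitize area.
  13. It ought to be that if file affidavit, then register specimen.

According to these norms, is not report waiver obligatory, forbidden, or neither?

Premises 12 and 4 are O(obtain_consent → sanitize_area) and O(¬obtain_consent → sanitize_area); every ideal world satisfies obtain_consent or ¬obtain_consent, so in either case sanitize_area holds — hence O(sanitize_area).
The contrapositive of premise 6 (O(vacate_premises → ¬sanitize_area)) is O(sanitize_area → ¬vacate_premises), and O(sanitize_area) is already established, so O(¬vacate_premises).
From O(¬vacate_premises) and premise 7, O(¬vacate_premises → encrypt_memo), we obtain O(encrypt_memo).
Premise 11, O(¬unfreeze_account → ¬encrypt_memo), contraposes to O(encrypt_memo → unfreeze_account); with O(encrypt_memo) we get O(unfreeze_account).
Premise 1, O(¬file_affidavit → ¬unfreeze_account), contraposes to O(unfreeze_account → file_affidavit); with O(unfreeze_account) we get O(file_affidavit).
From O(file_affidavit) and premise 13, O(file_affidavit → register_specimen), we obtain O(register_specimen).
Premise 5, O(¬inspect_transcript → ¬register_specimen), contraposes to O(register_specimen → inspect_transcript); with O(register_specimen) we get O(inspect_transcript).
Premise 8 is O(¬report_waiver → ¬inspect_transcript); contrapositively O(inspect_transcript → report_waiver). Since O(inspect_transcript) holds, K gives O(report_waiver).
Premises 2, 3, 9, 10 do not contribute to this derivation.
Thus O(report_waiver), which is F(¬report_waiver): ¬report_waiver is forbidden.

Forbidden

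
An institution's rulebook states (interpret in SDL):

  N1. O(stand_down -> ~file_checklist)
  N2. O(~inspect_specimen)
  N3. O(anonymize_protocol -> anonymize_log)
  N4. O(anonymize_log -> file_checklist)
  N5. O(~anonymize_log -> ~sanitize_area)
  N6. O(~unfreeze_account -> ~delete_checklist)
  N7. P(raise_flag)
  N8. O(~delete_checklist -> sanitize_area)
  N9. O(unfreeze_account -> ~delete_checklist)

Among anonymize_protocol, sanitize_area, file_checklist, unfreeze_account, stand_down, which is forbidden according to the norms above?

stand_down

Premises 6 and 9 are O(~unfreeze_account -> ~delete_checklist) and O(unfreeze_account -> ~delete_checklist); every ideal world satisfies ~unfreeze_account or unfreeze_account, so in either case ~delete_checklist holds — hence O(~delete_checklist).
Premise 8 is O(~delete_checklist -> sanitize_area); since O(~delete_checklist), deontic closure gives O(sanitize_area).
Premise 5 is O(~anonymize_log -> ~sanitize_area); contrapositively O(sanitize_area -> anonymize_log). Since O(sanitize_area) holds, K gives O(anonymize_log).
With premise 4, O(anonymize_log -> file_checklist), the K-axiom yields O(file_checklist).
The contrapositive of premise 1 (O(stand_down -> ~file_checklist)) is O(file_checklist -> ~stand_down), and O(file_checklist) is already established, so O(~stand_down).
So O(~stand_down) holds, i.e. stand_down is forbidden. None of the other listed options is forbidden under the premises.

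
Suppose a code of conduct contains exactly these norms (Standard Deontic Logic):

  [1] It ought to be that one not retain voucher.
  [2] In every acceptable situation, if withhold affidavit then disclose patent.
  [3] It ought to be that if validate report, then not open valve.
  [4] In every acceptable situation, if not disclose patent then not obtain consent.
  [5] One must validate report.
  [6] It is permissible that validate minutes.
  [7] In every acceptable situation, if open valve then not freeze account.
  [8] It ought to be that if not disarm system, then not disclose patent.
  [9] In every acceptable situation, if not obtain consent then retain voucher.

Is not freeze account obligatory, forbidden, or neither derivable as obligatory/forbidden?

Premise 7 is O(open_valve → ¬freeze_account), but O(open_valve) is not derivable from the premises, so it does not yield O(¬freeze_account).
No premise or chain of K-axiom applications forces O(¬freeze_account), and none forces O(freeze_account). So ¬freeze_account is neither obligatory nor forbidden under these norms.

Neither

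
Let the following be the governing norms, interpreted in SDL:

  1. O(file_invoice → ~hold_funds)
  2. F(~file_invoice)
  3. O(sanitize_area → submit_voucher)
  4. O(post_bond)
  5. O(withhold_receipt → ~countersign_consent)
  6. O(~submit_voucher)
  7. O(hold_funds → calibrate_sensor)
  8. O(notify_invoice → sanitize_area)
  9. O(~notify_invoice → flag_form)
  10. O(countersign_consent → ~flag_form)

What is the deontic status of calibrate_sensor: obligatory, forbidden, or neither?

Neither

Premise 7 is O(hold_funds → calibrate_sensor), but O(hold_funds) is not derivable from the premises, so it does not yield O(calibrate_sensor).
No premise or chain of K-axiom applications forces O(calibrate_sensor), and none forces O(~calibrate_sensor). So calibrate_sensor is neither obligatory nor forbidden under these norms.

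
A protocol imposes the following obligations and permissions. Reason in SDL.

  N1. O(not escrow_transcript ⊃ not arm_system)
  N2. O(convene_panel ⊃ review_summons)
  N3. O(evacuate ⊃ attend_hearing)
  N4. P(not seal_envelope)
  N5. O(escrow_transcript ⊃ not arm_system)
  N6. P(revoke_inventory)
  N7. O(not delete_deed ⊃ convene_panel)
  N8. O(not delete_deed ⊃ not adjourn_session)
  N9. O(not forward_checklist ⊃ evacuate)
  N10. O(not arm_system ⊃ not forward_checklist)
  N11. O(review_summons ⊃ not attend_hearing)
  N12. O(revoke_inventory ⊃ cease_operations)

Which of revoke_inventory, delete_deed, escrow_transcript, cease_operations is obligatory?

By case analysis on escrow_transcript: premise 5 gives O(escrow_transcript ⊃ not arm_system) and premise 1 gives O(not escrow_transcript ⊃ not arm_system), so O(not arm_system) either way.
From O(not arm_system) and premise 10, O(not arm_system ⊃ not forward_checklist), we obtain O(not forward_checklist).
Premise 9 is O(not forward_checklist ⊃ evacuate); since O(not forward_checklist), deontic closure gives O(evacuate).
Premise 3 is O(evacuate ⊃ attend_hearing); since O(evacuate), deontic closure gives O(attend_hearing).
Premise 11 is O(review_summons ⊃ not attend_hearing); contrapositively O(attend_hearing ⊃ not review_summons). Since O(attend_hearing) holds, K gives O(not review_summons).
The contrapositive of premise 2 (O(convene_panel ⊃ review_summons)) is O(not review_summons ⊃ not convene_panel), and O(not review_summons) is already established, so O(not convene_panel).
Premise 7, O(not delete_deed ⊃ convene_panel), contraposes to O(not convene_panel ⊃ delete_deed); with O(not convene_panel) we get O(delete_deed).
So O(delete_deed) holds — delete_deed is obligatory. None of the other listed options is made obligatory by any chain of premises.

delete_deed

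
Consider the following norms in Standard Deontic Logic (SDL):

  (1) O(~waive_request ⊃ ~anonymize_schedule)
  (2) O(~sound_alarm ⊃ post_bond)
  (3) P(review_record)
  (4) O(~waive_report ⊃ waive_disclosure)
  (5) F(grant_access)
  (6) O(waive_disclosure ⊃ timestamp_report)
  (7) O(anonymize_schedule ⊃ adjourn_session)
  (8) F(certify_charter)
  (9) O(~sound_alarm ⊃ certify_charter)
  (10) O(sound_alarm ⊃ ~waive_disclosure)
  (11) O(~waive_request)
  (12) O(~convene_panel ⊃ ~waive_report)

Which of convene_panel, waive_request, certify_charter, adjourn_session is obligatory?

F(certify_charter) at premise 8 means O(~certify_charter).
The contrapositive of premise 9 (O(~sound_alarm ⊃ certify_charter)) is O(~certify_charter ⊃ sound_alarm), and O(~certify_charter) is already established, so O(sound_alarm).
Applying K to premise 10 (O(sound_alarm ⊃ ~waive_disclosure)) and O(sound_alarm) yields O(~waive_disclosure).
Premise 4 is O(~waive_report ⊃ waive_disclosure); contrapositively O(~waive_disclosure ⊃ waive_report). Since O(~waive_disclosure) holds, K gives O(waive_report).
Premise 12 is O(~convene_panel ⊃ ~waive_report); contrapositively O(waive_report ⊃ convene_panel). Since O(waive_report) holds, K gives O(convene_panel).
So O(convene_panel) holds — convene_panel is obligatory. None of the other listed options is made obligatory by any chain of premises.

convene_panel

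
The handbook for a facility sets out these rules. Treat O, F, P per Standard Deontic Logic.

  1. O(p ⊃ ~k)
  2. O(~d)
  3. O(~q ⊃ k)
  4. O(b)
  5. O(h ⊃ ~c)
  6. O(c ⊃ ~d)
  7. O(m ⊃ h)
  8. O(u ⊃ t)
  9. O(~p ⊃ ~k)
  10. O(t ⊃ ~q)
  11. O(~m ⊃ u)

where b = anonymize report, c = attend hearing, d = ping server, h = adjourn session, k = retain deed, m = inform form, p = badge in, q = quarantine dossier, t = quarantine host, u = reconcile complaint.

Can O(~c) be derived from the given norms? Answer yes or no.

Premises 1 and 9 are O(p ⊃ ~k) and O(~p ⊃ ~k); every ideal world satisfies p or ~p, so in either case ~k holds — hence O(~k).
Premise 3, O(~q ⊃ k), contraposes to O(~k ⊃ q); with O(~k) we get O(q).
Premise 10 is O(t ⊃ ~q); contrapositively O(q ⊃ ~t). Since O(q) holds, K gives O(~t).
Premise 8, O(u ⊃ t), contraposes to O(~t ⊃ ~u); with O(~t) we get O(~u).
The contrapositive of premise 11 (O(~m ⊃ u)) is O(~u ⊃ m), and O(~u) is already established, so O(m).
From O(m) and premise 7, O(m ⊃ h), we obtain O(h).
Applying K to premise 5 (O(h ⊃ ~c)) and O(h) yields O(~c).
Premises 2, 4, 6 do not contribute to this derivation.
So O(~c) follows.

Yes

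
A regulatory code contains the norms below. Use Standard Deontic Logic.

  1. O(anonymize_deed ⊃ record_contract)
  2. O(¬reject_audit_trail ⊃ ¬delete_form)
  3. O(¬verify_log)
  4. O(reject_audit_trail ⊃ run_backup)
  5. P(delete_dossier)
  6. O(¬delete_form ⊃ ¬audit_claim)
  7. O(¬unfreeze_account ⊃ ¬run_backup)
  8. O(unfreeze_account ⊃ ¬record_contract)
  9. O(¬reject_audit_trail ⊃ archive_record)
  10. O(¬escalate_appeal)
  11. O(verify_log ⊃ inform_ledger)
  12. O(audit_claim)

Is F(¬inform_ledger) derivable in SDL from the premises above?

Premise 11 is O(verify_log ⊃ inform_ledger), but O(verify_log) is not derivable from the premises, so it does not yield O(inform_ledger).
No other premise forces O(inform_ledger). An ideal world satisfying every premise can still have ¬inform_ledger true, so F(¬inform_ledger) is not derivable.

No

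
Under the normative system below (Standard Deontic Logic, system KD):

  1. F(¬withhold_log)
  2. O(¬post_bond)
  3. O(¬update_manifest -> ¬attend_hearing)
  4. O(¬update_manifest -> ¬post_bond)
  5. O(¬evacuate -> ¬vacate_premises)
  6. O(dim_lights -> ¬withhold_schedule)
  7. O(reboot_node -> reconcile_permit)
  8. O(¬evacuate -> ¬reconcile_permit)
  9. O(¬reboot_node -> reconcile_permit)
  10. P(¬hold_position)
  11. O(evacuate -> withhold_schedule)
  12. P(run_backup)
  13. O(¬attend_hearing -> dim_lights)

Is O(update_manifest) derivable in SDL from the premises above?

By case analysis on ¬reboot_node: premise 9 gives O(¬reboot_node -> reconcile_permit) and premise 7 gives O(reboot_node -> reconcile_permit), so O(reconcile_permit) either way.
The contrapositive of premise 8 (O(¬evacuate -> ¬reconcile_permit)) is O(reconcile_permit -> evacuate), and O(reconcile_permit) is already established, so O(evacuate).
From O(evacuate) and premise 11, O(evacuate -> withhold_schedule), we obtain O(withhold_schedule).
Premise 6 is O(dim_lights -> ¬withhold_schedule); contrapositively O(withhold_schedule -> ¬dim_lights). Since O(withhold_schedule) holds, K gives O(¬dim_lights).
Premise 13 is O(¬attend_hearing -> dim_lights); contrapositively O(¬dim_lights -> attend_hearing). Since O(¬dim_lights) holds, K gives O(attend_hearing).
Premise 3 is O(¬update_manifest -> ¬attend_hearing); contrapositively O(attend_hearing -> update_manifest). Since O(attend_hearing) holds, K gives O(update_manifest).
Premises 1, 2, 4, 5, 10, 12 do not contribute to this derivation.
So O(update_manifest) follows.

Yes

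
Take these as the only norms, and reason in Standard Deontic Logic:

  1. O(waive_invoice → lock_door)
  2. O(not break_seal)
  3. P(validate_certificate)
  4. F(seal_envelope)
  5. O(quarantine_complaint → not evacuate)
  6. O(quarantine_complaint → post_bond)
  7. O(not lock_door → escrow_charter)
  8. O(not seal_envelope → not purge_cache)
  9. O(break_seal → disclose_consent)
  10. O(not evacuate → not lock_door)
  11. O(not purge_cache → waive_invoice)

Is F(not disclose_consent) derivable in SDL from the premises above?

Premise 9 is O(break_seal → disclose_consent), but O(break_seal) is not derivable from the premises, so it does not yield O(disclose_consent).
No other premise forces O(disclose_consent). An ideal world satisfying every premise can still have not disclose_consent true, so F(not disclose_consent) is not derivable.

No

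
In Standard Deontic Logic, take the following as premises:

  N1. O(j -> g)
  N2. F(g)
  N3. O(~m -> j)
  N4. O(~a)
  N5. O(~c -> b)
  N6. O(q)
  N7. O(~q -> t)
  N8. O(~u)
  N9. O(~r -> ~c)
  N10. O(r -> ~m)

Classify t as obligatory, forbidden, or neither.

Neither

Premise 7 is O(~q -> t), but O(~q) is not derivable from the premises, so it does not yield O(t).
No premise or chain of K-axiom applications forces O(t), and none forces O(~t). So t is neither obligatory nor forbidden under these norms.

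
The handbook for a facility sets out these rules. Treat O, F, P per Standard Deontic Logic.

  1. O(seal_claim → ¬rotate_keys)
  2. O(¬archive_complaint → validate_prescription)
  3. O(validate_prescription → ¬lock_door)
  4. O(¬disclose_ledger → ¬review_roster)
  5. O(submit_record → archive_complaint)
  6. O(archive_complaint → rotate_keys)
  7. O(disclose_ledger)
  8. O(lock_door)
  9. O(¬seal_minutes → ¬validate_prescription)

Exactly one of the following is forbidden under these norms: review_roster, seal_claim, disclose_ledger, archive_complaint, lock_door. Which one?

Premise 8 gives O(lock_door).
Premise 3 is O(validate_prescription → ¬lock_door); contrapositively O(lock_door → ¬validate_prescription). Since O(lock_door) holds, K gives O(¬validate_prescription).
Premise 2, O(¬archive_complaint → validate_prescription), contraposes to O(¬validate_prescription → archive_complaint); with O(¬validate_prescription) we get O(archive_complaint).
From O(archive_complaint) and premise 6, O(archive_complaint → rotate_keys), we obtain O(rotate_keys).
Premise 1, O(seal_claim → ¬rotate_keys), contraposes to O(rotate_keys → ¬seal_claim); with O(rotate_keys) we get O(¬seal_claim).
So O(¬seal_claim) holds, i.e. seal_claim is forbidden. None of the other listed options is forbidden under the premises.

seal_claim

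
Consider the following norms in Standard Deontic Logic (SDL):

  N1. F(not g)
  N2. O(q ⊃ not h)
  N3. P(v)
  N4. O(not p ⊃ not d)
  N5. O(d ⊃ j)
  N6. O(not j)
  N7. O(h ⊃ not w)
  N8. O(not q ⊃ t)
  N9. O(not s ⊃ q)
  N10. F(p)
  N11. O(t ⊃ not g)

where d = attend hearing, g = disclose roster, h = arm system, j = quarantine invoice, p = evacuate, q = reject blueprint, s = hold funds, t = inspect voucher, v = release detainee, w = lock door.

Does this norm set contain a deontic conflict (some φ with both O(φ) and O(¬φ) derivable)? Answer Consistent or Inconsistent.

Premise 5 is O(d ⊃ j), but O(d) is not derivable from the premises, so it does not yield O(j).
So O(j) is not derivable, and the apparent clash with O(not j) does not arise.
A world satisfying every obligation exists (e.g. d=false, g=true, h=false, j=false, p=false, q=true, s=false, t=false, v=false, w=false); no atom is both obligatory and forbidden, so the set is consistent.

Consistent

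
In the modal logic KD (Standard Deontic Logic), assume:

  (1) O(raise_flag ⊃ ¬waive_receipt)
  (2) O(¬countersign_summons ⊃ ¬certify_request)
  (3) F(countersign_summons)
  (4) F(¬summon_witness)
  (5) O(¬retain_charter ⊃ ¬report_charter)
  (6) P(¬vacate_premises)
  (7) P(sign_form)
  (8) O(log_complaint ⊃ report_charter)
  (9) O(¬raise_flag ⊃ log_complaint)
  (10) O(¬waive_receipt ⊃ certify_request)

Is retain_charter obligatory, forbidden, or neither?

F(countersign_summons) at premise 3 means O(¬countersign_summons).
From O(¬countersign_summons) and premise 2, O(¬countersign_summons ⊃ ¬certify_request), we obtain O(¬certify_request).
Premise 10 is O(¬waive_receipt ⊃ certify_request); contrapositively O(¬certify_request ⊃ waive_receipt). Since O(¬certify_request) holds, K gives O(waive_receipt).
Premise 1, O(raise_flag ⊃ ¬waive_receipt), contraposes to O(waive_receipt ⊃ ¬raise_flag); with O(waive_receipt) we get O(¬raise_flag).
Applying K to premise 9 (O(¬raise_flag ⊃ log_complaint)) and O(¬raise_flag) yields O(log_complaint).
From O(log_complaint) and premise 8, O(log_complaint ⊃ report_charter), we obtain O(report_charter).
Premise 5 is O(¬retain_charter ⊃ ¬report_charter); contrapositively O(report_charter ⊃ retain_charter). Since O(report_charter) holds, K gives O(retain_charter).
Premises 4, 6, 7 do not contribute to this derivation.
Hence retain_charter is obligatory.

Obligatory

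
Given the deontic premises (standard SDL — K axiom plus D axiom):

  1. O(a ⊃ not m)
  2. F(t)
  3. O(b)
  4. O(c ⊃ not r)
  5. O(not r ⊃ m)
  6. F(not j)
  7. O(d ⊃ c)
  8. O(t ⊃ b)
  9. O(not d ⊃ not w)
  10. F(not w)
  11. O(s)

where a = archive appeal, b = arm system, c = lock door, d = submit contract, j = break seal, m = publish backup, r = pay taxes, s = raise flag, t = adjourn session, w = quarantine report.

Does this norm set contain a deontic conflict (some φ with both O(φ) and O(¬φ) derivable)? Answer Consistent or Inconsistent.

Consistent

Premise 8 is O(t ⊃ b); even if O(b) held, inferring O(t) would be affirming the consequent — invalid.
So O(t) is not derivable, and the apparent clash with O(not t) does not arise.
A world satisfying every obligation exists (e.g. a=false, b=true, c=true, d=true, j=true, m=true, r=false, s=true, t=false, w=true); no atom is both obligatory and forbidden, so the set is consistent.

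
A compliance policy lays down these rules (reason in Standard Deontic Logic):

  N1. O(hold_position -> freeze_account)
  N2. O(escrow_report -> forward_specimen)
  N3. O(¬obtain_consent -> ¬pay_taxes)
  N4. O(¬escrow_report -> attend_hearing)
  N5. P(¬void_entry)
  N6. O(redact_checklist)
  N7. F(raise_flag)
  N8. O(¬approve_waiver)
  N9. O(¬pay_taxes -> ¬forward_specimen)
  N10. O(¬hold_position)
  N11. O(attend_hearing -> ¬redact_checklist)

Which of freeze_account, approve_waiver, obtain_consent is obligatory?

Premise 6 states O(redact_checklist) outright.
Premise 11, O(attend_hearing -> ¬redact_checklist), contraposes to O(redact_checklist -> ¬attend_hearing); with O(redact_checklist) we get O(¬attend_hearing).
The contrapositive of premise 4 (O(¬escrow_report -> attend_hearing)) is O(¬attend_hearing -> escrow_report), and O(¬attend_hearing) is already established, so O(escrow_report).
From O(escrow_report) and premise 2, O(escrow_report -> forward_specimen), we obtain O(forward_specimen).
Premise 9 is O(¬pay_taxes -> ¬forward_specimen); contrapositively O(forward_specimen -> pay_taxes). Since O(forward_specimen) holds, K gives O(pay_taxes).
Premise 3, O(¬obtain_consent -> ¬pay_taxes), contraposes to O(pay_taxes -> obtain_consent); with O(pay_taxes) we get O(obtain_consent).
So O(obtain_consent) holds — obtain_consent is obligatory. None of the other listed options is made obligatory by any chain of premises.

obtain_consent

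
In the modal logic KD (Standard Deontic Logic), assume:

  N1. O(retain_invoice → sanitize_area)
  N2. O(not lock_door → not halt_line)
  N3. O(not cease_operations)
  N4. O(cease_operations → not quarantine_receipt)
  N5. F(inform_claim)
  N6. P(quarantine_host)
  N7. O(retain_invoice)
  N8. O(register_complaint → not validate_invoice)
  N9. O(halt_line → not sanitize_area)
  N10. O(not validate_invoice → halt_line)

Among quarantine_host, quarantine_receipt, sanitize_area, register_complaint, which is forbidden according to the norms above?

From premise 7 we have O(retain_invoice).
With premise 1, O(retain_invoice → sanitize_area), the K-axiom yields O(sanitize_area).
The contrapositive of premise 9 (O(halt_line → not sanitize_area)) is O(sanitize_area → not halt_line), and O(sanitize_area) is already established, so O(not halt_line).
Premise 10 is O(not validate_invoice → halt_line); contrapositively O(not halt_line → validate_invoice). Since O(not halt_line) holds, K gives O(validate_invoice).
The contrapositive of premise 8 (O(register_complaint → not validate_invoice)) is O(validate_invoice → not register_complaint), and O(validate_invoice) is already established, so O(not register_complaint).
So O(not register_complaint) holds, i.e. register_complaint is forbidden. None of the other listed options is forbidden under the premises.

register_complaint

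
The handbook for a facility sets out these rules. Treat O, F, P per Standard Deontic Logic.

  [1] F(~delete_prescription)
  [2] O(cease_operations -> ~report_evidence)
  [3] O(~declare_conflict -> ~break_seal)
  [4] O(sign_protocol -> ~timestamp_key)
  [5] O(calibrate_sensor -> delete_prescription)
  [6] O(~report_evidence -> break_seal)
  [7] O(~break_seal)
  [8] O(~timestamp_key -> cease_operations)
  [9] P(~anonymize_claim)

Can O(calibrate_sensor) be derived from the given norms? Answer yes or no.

No

Premise 5 is O(calibrate_sensor -> delete_prescription); even if O(delete_prescription) held, inferring O(calibrate_sensor) would be affirming the consequent — invalid.
No other premise forces O(calibrate_sensor). An ideal world satisfying every premise can still have calibrate_sensor false, so O(calibrate_sensor) is not derivable.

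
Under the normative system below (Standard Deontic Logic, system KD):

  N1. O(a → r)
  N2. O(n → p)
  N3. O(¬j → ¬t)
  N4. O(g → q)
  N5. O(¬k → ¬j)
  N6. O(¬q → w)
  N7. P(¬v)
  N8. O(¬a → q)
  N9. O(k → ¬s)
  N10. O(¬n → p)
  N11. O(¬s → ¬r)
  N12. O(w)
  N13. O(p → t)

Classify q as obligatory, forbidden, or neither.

Premises 2 and 10 cover both cases: O(n → p) and O(¬n → p). Since n ∨ ¬n is a tautology, O(p) follows.
Premise 13 is O(p → t); since O(p), deontic closure gives O(t).
The contrapositive of premise 3 (O(¬j → ¬t)) is O(t → j), and O(t) is already established, so O(j).
Premise 5, O(¬k → ¬j), contraposes to O(j → k); with O(j) we get O(k).
From O(k) and premise 9, O(k → ¬s), we obtain O(¬s).
Premise 11 is O(¬s → ¬r); since O(¬s), deontic closure gives O(¬r).
Premise 1 is O(a → r); contrapositively O(¬r → ¬a). Since O(¬r) holds, K gives O(¬a).
Premise 8 is O(¬a → q); since O(¬a), deontic closure gives O(q).
Premises 4, 6, 7, 12 do not contribute to this derivation.
Hence q is obligatory.

Obligatory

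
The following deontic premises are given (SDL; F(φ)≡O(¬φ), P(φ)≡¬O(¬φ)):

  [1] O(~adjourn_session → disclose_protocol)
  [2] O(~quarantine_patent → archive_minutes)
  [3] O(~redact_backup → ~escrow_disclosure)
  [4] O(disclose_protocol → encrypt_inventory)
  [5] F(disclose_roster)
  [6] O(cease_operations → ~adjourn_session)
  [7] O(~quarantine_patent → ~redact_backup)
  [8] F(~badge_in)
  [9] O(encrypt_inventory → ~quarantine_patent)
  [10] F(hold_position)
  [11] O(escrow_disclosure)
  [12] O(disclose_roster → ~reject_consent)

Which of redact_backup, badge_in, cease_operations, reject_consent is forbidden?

cease_operations

Premise 11 states O(escrow_disclosure) outright.
The contrapositive of premise 3 (O(~redact_backup → ~escrow_disclosure)) is O(escrow_disclosure → redact_backup), and O(escrow_disclosure) is already established, so O(redact_backup).
The contrapositive of premise 7 (O(~quarantine_patent → ~redact_backup)) is O(redact_backup → quarantine_patent), and O(redact_backup) is already established, so O(quarantine_patent).
The contrapositive of premise 9 (O(encrypt_inventory → ~quarantine_patent)) is O(quarantine_patent → ~encrypt_inventory), and O(quarantine_patent) is already established, so O(~encrypt_inventory).
Premise 4, O(disclose_protocol → encrypt_inventory), contraposes to O(~encrypt_inventory → ~disclose_protocol); with O(~encrypt_inventory) we get O(~disclose_protocol).
Premise 1 is O(~adjourn_session → disclose_protocol); contrapositively O(~disclose_protocol → adjourn_session). Since O(~disclose_protocol) holds, K gives O(adjourn_session).
Premise 6 is O(cease_operations → ~adjourn_session); contrapositively O(adjourn_session → ~cease_operations). Since O(adjourn_session) holds, K gives O(~cease_operations).
So O(~cease_operations) holds, i.e. cease_operations is forbidden. None of the other listed options is forbidden under the premises.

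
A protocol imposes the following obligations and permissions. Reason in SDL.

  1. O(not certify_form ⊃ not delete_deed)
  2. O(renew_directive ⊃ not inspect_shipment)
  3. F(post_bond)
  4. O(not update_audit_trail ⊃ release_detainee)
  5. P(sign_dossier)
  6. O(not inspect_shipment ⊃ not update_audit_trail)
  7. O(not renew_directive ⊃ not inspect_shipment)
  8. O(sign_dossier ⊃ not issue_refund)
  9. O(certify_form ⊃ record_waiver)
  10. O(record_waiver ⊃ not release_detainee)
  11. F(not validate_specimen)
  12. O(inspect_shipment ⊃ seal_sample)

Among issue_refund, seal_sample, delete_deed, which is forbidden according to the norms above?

delete_deed

By case analysis on renew_directive: premise 2 gives O(renew_directive ⊃ not inspect_shipment) and premise 7 gives O(not renew_directive ⊃ not inspect_shipment), so O(not inspect_shipment) either way.
Premise 6 is O(not inspect_shipment ⊃ not update_audit_trail); since O(not inspect_shipment), deontic closure gives O(not update_audit_trail).
Applying K to premise 4 (O(not update_audit_trail ⊃ release_detainee)) and O(not update_audit_trail) yields O(release_detainee).
Premise 10 is O(record_waiver ⊃ not release_detainee); contrapositively O(release_detainee ⊃ not record_waiver). Since O(release_detainee) holds, K gives O(not record_waiver).
Premise 9, O(certify_form ⊃ record_waiver), contraposes to O(not record_waiver ⊃ not certify_form); with O(not record_waiver) we get O(not certify_form).
Applying K to premise 1 (O(not certify_form ⊃ not delete_deed)) and O(not certify_form) yields O(not delete_deed).
So O(not delete_deed) holds, i.e. delete_deed is forbidden. None of the other listed options is forbidden under the premises.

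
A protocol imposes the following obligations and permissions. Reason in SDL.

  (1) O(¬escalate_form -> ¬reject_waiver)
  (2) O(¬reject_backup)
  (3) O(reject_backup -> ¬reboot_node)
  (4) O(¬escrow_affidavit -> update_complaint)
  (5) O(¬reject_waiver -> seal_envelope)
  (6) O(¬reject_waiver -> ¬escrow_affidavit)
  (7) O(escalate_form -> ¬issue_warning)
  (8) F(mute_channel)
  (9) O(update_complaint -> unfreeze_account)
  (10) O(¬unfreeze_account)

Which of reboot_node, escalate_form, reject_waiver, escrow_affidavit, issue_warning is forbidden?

issue_warning

From premise 10 we have O(¬unfreeze_account).
The contrapositive of premise 9 (O(update_complaint -> unfreeze_account)) is O(¬unfreeze_account -> ¬update_complaint), and O(¬unfreeze_account) is already established, so O(¬update_complaint).
Premise 4, O(¬escrow_affidavit -> update_complaint), contraposes to O(¬update_complaint -> escrow_affidavit); with O(¬update_complaint) we get O(escrow_affidavit).
Premise 6, O(¬reject_waiver -> ¬escrow_affidavit), contraposes to O(escrow_affidavit -> reject_waiver); with O(escrow_affidavit) we get O(reject_waiver).
Premise 1, O(¬escalate_form -> ¬reject_waiver), contraposes to O(reject_waiver -> escalate_form); with O(reject_waiver) we get O(escalate_form).
Premise 7 is O(escalate_form -> ¬issue_warning); since O(escalate_form), deontic closure gives O(¬issue_warning).
So O(¬issue_warning) holds, i.e. issue_warning is forbidden. None of the other listed options is forbidden under the premises.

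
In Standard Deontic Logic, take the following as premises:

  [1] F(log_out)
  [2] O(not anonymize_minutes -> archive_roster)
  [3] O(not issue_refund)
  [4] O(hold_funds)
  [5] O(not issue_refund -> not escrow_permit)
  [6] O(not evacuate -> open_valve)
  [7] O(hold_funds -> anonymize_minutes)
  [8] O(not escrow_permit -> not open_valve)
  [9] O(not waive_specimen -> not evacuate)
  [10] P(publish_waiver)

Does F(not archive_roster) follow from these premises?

Premise 2 is O(not anonymize_minutes -> archive_roster), but O(not anonymize_minutes) is not derivable from the premises, so it does not yield O(archive_roster).
No other premise forces O(archive_roster). An ideal world satisfying every premise can still have not archive_roster true, so F(not archive_roster) is not derivable.

No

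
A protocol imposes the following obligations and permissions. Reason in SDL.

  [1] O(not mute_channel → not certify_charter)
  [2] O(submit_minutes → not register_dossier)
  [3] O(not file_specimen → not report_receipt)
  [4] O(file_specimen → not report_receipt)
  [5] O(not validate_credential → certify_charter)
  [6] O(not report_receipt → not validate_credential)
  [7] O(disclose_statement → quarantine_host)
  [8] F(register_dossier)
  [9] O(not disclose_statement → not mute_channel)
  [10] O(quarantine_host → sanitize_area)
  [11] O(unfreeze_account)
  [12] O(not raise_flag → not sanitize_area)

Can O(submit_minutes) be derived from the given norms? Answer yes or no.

No

Premise 2 is O(submit_minutes → not register_dossier); even if O(not register_dossier) held, inferring O(submit_minutes) would be affirming the consequent — invalid.
No other premise forces O(submit_minutes). An ideal world satisfying every premise can still have submit_minutes false, so O(submit_minutes) is not derivable.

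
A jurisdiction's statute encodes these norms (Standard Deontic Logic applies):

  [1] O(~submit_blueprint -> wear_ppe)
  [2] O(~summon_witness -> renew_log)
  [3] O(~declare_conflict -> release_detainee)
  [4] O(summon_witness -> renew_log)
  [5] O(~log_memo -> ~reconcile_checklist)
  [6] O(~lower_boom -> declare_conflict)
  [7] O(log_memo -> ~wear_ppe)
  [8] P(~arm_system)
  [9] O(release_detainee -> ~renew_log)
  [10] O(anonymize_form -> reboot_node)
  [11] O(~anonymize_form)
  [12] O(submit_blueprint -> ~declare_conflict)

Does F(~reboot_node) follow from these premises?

Premise 10 is O(anonymize_form -> reboot_node), but O(anonymize_form) is not derivable from the premises, so it does not yield O(reboot_node).
No other premise forces O(reboot_node). An ideal world satisfying every premise can still have ~reboot_node true, so F(~reboot_node) is not derivable.

No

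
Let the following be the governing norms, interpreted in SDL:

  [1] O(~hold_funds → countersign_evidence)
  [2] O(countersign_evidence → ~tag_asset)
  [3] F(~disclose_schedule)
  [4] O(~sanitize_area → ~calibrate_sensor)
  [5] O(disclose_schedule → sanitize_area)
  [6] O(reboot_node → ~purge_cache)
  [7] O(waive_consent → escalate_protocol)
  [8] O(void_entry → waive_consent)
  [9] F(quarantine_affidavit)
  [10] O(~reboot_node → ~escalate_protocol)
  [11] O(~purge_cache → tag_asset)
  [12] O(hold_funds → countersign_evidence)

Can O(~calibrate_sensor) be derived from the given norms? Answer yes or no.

Premise 4 is O(~sanitize_area → ~calibrate_sensor), but O(~sanitize_area) is not derivable from the premises, so it does not yield O(~calibrate_sensor).
No other premise forces O(~calibrate_sensor). An ideal world satisfying every premise can still have ~calibrate_sensor false, so O(~calibrate_sensor) is not derivable.

No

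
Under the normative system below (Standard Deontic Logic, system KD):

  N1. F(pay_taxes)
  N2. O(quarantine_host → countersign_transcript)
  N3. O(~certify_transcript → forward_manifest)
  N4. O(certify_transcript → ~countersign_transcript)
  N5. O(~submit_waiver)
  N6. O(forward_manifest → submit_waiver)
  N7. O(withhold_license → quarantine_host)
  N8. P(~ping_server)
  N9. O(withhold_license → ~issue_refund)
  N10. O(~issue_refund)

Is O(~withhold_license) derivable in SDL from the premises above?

Premise 5 gives O(~submit_waiver).
Premise 6, O(forward_manifest → submit_waiver), contraposes to O(~submit_waiver → ~forward_manifest); with O(~submit_waiver) we get O(~forward_manifest).
Premise 3 is O(~certify_transcript → forward_manifest); contrapositively O(~forward_manifest → certify_transcript). Since O(~forward_manifest) holds, K gives O(certify_transcript).
Applying K to premise 4 (O(certify_transcript → ~countersign_transcript)) and O(certify_transcript) yields O(~countersign_transcript).
Premise 2 is O(quarantine_host → countersign_transcript); contrapositively O(~countersign_transcript → ~quarantine_host). Since O(~countersign_transcript) holds, K gives O(~quarantine_host).
Premise 7, O(withhold_license → quarantine_host), contraposes to O(~quarantine_host → ~withhold_license); with O(~quarantine_host) we get O(~withhold_license).
Premises 1, 8, 9, 10 do not contribute to this derivation.
So O(~withhold_license) follows.

Yes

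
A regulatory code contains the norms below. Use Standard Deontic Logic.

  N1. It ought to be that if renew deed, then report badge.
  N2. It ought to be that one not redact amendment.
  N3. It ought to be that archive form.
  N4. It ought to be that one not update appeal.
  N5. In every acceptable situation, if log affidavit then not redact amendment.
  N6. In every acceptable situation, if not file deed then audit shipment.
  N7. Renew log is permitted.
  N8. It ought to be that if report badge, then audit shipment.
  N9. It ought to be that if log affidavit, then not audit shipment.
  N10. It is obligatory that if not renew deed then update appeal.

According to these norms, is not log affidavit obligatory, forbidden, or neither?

Obligatory

Premise 4 gives O(¬update_appeal).
Premise 10, O(¬renew_deed → update_appeal), contraposes to O(¬update_appeal → renew_deed); with O(¬update_appeal) we get O(renew_deed).
Premise 1 is O(renew_deed → report_badge); since O(renew_deed), deontic closure gives O(report_badge).
With premise 8, O(report_badge → audit_shipment), the K-axiom yields O(audit_shipment).
Premise 9 is O(log_affidavit → ¬audit_shipment); contrapositively O(audit_shipment → ¬log_affidavit). Since O(audit_shipment) holds, K gives O(¬log_affidavit).
Premises 2, 3, 5, 6, 7 do not contribute to this derivation.
Hence ¬log_affidavit is obligatory.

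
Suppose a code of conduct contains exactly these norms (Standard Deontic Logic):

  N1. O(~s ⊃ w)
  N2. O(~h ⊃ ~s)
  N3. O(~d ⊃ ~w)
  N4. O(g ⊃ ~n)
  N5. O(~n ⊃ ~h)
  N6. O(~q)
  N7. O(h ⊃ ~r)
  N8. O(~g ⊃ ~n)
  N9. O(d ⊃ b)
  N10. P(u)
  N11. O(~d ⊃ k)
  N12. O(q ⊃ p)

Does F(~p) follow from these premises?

No

Premise 12 is O(q ⊃ p), but O(q) is not derivable from the premises, so it does not yield O(p).
No other premise forces O(p). An ideal world satisfying every premise can still have ~p true, so F(~p) is not derivable.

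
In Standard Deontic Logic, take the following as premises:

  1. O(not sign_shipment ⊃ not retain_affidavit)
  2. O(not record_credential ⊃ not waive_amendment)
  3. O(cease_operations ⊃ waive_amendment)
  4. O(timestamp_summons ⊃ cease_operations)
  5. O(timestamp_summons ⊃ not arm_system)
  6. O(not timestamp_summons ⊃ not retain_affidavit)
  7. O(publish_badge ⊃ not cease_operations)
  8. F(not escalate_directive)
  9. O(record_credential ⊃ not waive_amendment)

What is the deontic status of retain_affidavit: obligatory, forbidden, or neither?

Forbidden

Premises 2 and 9 cover both cases: O(not record_credential ⊃ not waive_amendment) and O(record_credential ⊃ not waive_amendment). Since not record_credential ∨ record_credential is a tautology, O(not waive_amendment) follows.
Premise 3 is O(cease_operations ⊃ waive_amendment); contrapositively O(not waive_amendment ⊃ not cease_operations). Since O(not waive_amendment) holds, K gives O(not cease_operations).
Premise 4, O(timestamp_summons ⊃ cease_operations), contraposes to O(not cease_operations ⊃ not timestamp_summons); with O(not cease_operations) we get O(not timestamp_summons).
From O(not timestamp_summons) and premise 6, O(not timestamp_summons ⊃ not retain_affidavit), we obtain O(not retain_affidavit).
Premises 1, 5, 7, 8 do not contribute to this derivation.
Thus O(not retain_affidavit), which is F(retain_affidavit): retain_affidavit is forbidden.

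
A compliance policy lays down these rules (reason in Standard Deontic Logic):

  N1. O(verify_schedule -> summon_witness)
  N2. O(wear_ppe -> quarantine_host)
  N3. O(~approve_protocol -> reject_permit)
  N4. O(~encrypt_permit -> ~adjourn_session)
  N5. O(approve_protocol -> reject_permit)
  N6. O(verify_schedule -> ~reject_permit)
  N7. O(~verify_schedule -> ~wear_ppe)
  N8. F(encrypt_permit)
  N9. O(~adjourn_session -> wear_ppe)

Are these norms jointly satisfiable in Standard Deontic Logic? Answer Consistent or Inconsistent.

Premises 3 and 5 are O(~approve_protocol -> reject_permit) and O(approve_protocol -> reject_permit); every ideal world satisfies ~approve_protocol or approve_protocol, so in either case reject_permit holds — hence O(reject_permit).
The contrapositive of premise 6 (O(verify_schedule -> ~reject_permit)) is O(reject_permit -> ~verify_schedule), and O(reject_permit) is already established, so O(~verify_schedule).
Premise 7 is O(~verify_schedule -> ~wear_ppe); since O(~verify_schedule), deontic closure gives O(~wear_ppe).
Premise 9 is O(~adjourn_session -> wear_ppe); contrapositively O(~wear_ppe -> adjourn_session). Since O(~wear_ppe) holds, K gives O(adjourn_session).
Premise 4 is O(~encrypt_permit -> ~adjourn_session); contrapositively O(adjourn_session -> encrypt_permit). Since O(adjourn_session) holds, K gives O(encrypt_permit).
However, F(encrypt_permit) at premise 8 amounts to O(~encrypt_permit).
We now have both O(encrypt_permit) and O(~encrypt_permit) — encrypt_permit is simultaneously obligatory and forbidden, violating the D-axiom.

Inconsistent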